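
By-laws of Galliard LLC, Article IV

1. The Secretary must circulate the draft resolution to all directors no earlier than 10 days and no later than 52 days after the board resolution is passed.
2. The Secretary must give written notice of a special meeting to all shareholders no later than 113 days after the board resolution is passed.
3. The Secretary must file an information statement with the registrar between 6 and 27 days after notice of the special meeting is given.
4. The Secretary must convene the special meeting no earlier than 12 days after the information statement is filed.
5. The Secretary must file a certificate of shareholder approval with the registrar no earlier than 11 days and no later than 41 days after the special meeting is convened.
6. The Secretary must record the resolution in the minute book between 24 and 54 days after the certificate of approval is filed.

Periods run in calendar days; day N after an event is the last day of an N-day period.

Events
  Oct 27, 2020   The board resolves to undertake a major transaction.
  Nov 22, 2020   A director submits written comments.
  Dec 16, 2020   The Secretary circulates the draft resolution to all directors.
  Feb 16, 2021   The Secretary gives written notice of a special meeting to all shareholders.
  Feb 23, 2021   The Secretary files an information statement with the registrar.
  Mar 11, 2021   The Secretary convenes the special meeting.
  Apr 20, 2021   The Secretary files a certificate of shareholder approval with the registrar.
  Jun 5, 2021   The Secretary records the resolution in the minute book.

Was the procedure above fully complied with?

Step 1: the window is 10–52 days after Oct 27, 2020 (when the board resolution is passed), so Nov 6, 2020 through Dec 18, 2020; done Dec 16, 2020 — within the window.
Step 2: 113 days after Oct 27, 2020 (when the board resolution is passed) is Feb 17, 2021; completed Feb 16, 2021, before the deadline.
Step 3: the window is 6–27 days after Feb 16, 2021 (when notice of the special meeting is given), so Feb 22, 2021 through Mar 15, 2021; done Feb 23, 2021 — within the window.
Step 4: the earliest permitted date is 12 days after Feb 23, 2021 (when the information statement is filed), i.e. Mar 7, 2021; done Mar 11, 2021 — permitted.
Step 5: the window is 11–41 days after Mar 11, 2021 (when the special meeting is convened), so Mar 22, 2021 through Apr 21, 2021; done Apr 20, 2021 — within the window.
Step 6: the window is 24–54 days after Apr 20, 2021 (when the certificate of approval is filed), so May 14, 2021 through Jun 13, 2021; done Jun 5, 2021 — within the window.

Yes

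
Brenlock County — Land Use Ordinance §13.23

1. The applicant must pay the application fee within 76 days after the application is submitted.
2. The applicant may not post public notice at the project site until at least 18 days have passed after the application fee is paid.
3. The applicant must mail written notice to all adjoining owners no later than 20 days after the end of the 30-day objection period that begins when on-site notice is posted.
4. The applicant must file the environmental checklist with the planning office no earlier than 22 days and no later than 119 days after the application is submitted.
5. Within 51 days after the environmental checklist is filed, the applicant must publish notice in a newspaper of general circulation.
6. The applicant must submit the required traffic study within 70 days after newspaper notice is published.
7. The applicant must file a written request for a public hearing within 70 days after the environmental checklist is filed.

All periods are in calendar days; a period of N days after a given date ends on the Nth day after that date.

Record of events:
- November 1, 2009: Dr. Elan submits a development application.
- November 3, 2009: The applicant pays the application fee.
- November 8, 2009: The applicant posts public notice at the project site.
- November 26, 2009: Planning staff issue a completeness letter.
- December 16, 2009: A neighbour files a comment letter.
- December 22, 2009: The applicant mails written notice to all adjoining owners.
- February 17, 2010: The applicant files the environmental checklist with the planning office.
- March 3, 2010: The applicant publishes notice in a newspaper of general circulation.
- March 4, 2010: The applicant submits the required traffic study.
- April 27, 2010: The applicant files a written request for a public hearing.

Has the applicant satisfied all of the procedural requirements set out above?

No

(1) due by November 1, 2009 + 76 days = January 16, 2010; done November 3, 2009 — timely.
(2) permitted from November 3, 2009 + 18 days = November 21, 2009 onward; November 8, 2009 is 13 days before the earliest permitted date.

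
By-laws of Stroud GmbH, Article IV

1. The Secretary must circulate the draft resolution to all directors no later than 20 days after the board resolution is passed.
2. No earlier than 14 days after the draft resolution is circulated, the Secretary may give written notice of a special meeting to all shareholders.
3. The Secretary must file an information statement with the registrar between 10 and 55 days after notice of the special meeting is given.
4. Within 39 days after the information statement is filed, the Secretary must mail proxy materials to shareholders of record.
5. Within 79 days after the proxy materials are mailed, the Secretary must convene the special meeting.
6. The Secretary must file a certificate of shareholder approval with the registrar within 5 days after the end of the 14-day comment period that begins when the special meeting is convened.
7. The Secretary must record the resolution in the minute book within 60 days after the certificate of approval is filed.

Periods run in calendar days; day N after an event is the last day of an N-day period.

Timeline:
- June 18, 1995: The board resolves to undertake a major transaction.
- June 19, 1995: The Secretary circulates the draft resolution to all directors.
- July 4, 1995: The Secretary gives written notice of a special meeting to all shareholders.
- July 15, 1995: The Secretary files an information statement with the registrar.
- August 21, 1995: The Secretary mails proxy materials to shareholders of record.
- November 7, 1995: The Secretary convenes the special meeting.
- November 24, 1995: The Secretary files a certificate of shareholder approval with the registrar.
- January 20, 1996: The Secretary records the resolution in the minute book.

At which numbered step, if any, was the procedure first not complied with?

(1) due by June 18, 1995 + 20 days = July 8, 1995; completed June 19, 1995, before the deadline.
(2) permitted from June 19, 1995 + 14 days = July 3, 1995 onward; done July 4, 1995 — permitted.
(3) the permitted window runs from July 4, 1995 + 10 = July 14, 1995 to July 4, 1995 + 55 = August 28, 1995; July 15, 1995 falls inside that range.
(4) due by July 15, 1995 + 39 days = August 23, 1995; done August 21, 1995 — timely.
(5) due by August 21, 1995 + 79 days = November 8, 1995; November 7, 1995 is within that limit.
(6) due by November 21, 1995 + 5 days = November 26, 1995; done November 24, 1995 — timely.
(7) due by November 24, 1995 + 60 days = January 23, 1996; January 20, 1996 is within that limit.

None — every step was satisfied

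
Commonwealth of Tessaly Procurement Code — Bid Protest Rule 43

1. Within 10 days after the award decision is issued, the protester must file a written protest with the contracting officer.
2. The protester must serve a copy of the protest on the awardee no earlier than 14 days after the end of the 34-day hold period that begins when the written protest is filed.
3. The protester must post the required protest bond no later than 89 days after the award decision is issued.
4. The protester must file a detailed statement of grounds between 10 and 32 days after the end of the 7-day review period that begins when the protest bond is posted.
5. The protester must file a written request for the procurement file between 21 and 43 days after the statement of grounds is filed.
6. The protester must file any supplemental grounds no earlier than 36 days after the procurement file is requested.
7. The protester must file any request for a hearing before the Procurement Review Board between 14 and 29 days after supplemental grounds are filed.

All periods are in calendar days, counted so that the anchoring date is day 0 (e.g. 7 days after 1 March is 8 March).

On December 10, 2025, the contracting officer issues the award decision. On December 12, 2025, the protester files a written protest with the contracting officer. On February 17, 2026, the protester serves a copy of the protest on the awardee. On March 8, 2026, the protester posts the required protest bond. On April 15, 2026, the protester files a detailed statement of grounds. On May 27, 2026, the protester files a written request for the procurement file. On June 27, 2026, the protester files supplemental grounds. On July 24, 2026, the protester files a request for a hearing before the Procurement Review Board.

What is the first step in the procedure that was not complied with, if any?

Step 6

Step 1 — counting 10 days from December 10, 2025 (when the award decision is issued) gives a deadline of December 20, 2025; completed December 12, 2025, before the deadline.
Step 2 — must wait 14 days from January 15, 2026 (end of the 34-day hold period, which began when the written protest is filed on December 12, 2025), so not before January 29, 2026; done February 17, 2026, after the minimum wait.
Step 3 — counting 89 days from December 10, 2025 (when the award decision is issued) gives a deadline of March 9, 2026; completed March 8, 2026, before the deadline.
Step 4 — 10 and 32 days from March 15, 2026 (end of the 7-day review period, which began when the protest bond is posted on March 8, 2026) are March 25, 2026 and April 16, 2026 respectively; done April 15, 2026 — within the window.
Step 5 — 21 and 43 days from April 15, 2026 (when the statement of grounds is filed) are May 6, 2026 and May 28, 2026 respectively; done May 27, 2026 — within the window.
Step 6 — must wait 36 days from May 27, 2026 (when the procurement file is requested), so not before July 2, 2026; acted on June 27, 2026, 5 days prematurely.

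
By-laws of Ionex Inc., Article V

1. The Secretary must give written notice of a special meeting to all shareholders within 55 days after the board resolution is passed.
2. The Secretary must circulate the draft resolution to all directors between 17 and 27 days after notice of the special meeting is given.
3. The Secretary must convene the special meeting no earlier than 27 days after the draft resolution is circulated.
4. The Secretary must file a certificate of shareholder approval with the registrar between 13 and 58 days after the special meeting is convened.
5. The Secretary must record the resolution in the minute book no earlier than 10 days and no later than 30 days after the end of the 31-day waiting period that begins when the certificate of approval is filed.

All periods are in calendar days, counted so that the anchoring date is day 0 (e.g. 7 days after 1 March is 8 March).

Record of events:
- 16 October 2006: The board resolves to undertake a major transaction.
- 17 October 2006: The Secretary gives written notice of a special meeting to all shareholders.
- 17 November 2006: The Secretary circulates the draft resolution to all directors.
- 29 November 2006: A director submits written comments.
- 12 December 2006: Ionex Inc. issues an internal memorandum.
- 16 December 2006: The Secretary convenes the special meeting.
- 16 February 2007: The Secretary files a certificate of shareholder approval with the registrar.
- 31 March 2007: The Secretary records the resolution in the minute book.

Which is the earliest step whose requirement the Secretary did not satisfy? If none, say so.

Step 2

Step 1 — counting 55 days from 16 October 2006 (when the board resolution is passed) gives a deadline of 10 December 2006; completed 17 October 2006, before the deadline.
Step 2 — 17 and 27 days from 17 October 2006 (when notice of the special meeting is given) are 3 November 2006 and 13 November 2006 respectively; done 17 November 2006 — 4 days after the window closed.
That is the first point of non-compliance.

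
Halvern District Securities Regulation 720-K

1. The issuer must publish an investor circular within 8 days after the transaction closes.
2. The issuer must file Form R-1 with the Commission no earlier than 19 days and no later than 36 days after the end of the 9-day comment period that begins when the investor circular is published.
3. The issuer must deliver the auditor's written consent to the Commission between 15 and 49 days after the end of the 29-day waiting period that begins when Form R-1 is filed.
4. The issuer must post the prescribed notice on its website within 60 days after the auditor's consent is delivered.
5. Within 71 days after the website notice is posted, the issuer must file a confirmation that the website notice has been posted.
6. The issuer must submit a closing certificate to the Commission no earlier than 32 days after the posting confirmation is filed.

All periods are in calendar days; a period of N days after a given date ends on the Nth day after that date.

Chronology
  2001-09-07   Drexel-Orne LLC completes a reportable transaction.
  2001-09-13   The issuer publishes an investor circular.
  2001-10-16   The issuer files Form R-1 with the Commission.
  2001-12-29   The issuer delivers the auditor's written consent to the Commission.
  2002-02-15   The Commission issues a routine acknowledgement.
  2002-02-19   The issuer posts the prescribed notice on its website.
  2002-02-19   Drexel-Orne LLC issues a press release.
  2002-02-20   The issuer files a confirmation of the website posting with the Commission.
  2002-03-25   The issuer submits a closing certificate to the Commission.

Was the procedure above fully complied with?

Yes

Step 1: 8 days after 2001-09-07 (when the transaction closes) is 2001-09-15; completed 2001-09-13, before the deadline.
Step 2: the window is 19–36 days after 2001-09-22 (end of the 9-day comment period, which began when the investor circular is published on 2001-09-13), so 2001-10-11 through 2001-10-28; done 2001-10-16 — within the window.
Step 3: the window is 15–49 days after 2001-11-14 (end of the 29-day waiting period, which began when Form R-1 is filed on 2001-10-16), so 2001-11-29 through 2002-01-02; done 2001-12-29 — within the window.
Step 4: 60 days after 2001-12-29 (when the auditor's consent is delivered) is 2002-02-27; completed 2002-02-19, before the deadline.
Step 5: 71 days after 2002-02-19 (when the website notice is posted) is 2002-05-01; completed 2002-02-20, before the deadline.
Step 6: the earliest permitted date is 32 days after 2002-02-20 (when the posting confirmation is filed), i.e. 2002-03-24; done 2002-03-25, after the minimum wait.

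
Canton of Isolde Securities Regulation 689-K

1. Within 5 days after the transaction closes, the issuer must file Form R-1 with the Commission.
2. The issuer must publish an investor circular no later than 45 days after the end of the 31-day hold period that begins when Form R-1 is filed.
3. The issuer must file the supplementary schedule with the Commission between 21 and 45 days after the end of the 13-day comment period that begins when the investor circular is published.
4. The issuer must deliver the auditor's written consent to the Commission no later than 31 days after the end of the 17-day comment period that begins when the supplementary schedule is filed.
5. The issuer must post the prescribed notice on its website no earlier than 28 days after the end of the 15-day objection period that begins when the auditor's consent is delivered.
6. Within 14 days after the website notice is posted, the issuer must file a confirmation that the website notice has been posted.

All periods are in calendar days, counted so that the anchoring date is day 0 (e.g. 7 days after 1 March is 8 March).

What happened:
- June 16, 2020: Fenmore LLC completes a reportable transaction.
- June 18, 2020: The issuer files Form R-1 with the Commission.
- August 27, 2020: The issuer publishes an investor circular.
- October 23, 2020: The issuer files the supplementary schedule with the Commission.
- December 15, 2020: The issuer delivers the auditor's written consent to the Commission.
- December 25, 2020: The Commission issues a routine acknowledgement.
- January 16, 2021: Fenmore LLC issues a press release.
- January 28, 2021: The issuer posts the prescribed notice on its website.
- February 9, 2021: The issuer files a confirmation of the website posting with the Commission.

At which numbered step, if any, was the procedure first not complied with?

Step 4

Step 1: 5 days after June 16, 2020 (when the transaction closes) is June 21, 2020; done June 18, 2020 — timely.
Step 2: 45 days after July 19, 2020 (end of the 31-day hold period, which began when Form R-1 is filed on June 18, 2020) is September 2, 2020; done August 27, 2020 — timely.
Step 3: the window is 21–45 days after September 9, 2020 (end of the 13-day comment period, which began when the investor circular is published on August 27, 2020), so September 30, 2020 through October 24, 2020; done October 23, 2020 — within the window.
Step 4: 31 days after November 9, 2020 (end of the 17-day comment period, which began when the supplementary schedule is filed on October 23, 2020) is December 10, 2020; December 15, 2020 misses that deadline by 5 days.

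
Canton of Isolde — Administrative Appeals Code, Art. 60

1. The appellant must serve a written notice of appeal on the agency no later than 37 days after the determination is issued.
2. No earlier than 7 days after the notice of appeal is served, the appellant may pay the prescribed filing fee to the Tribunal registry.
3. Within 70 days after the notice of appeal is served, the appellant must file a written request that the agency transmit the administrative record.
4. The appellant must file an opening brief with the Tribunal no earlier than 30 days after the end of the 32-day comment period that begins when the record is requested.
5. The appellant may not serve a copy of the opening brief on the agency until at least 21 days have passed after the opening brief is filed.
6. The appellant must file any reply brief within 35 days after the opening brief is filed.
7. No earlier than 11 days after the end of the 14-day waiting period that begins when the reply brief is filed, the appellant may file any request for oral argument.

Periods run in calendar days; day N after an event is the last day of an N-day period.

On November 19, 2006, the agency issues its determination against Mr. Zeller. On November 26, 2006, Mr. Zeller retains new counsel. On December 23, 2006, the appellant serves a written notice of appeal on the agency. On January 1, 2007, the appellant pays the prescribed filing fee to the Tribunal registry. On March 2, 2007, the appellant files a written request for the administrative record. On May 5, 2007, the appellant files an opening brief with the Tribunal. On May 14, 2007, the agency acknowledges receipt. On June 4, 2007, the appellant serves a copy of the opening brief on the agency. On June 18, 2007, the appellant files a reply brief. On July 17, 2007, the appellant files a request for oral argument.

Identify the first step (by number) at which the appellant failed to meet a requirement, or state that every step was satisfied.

(1) due by November 19, 2006 + 37 days = December 26, 2006; December 23, 2006 is within that limit.
(2) permitted from December 23, 2006 + 7 days = December 30, 2006 onward; January 1, 2007 is on or after that date.
(3) due by December 23, 2006 + 70 days = March 3, 2007; completed March 2, 2007, before the deadline.
(4) permitted from April 3, 2007 + 30 days = May 3, 2007 onward; May 5, 2007 is on or after that date.
(5) permitted from May 5, 2007 + 21 days = May 26, 2007 onward; done June 4, 2007, after the minimum wait.
(6) due by May 5, 2007 + 35 days = June 9, 2007; done June 18, 2007 — 9 days late.

Step 6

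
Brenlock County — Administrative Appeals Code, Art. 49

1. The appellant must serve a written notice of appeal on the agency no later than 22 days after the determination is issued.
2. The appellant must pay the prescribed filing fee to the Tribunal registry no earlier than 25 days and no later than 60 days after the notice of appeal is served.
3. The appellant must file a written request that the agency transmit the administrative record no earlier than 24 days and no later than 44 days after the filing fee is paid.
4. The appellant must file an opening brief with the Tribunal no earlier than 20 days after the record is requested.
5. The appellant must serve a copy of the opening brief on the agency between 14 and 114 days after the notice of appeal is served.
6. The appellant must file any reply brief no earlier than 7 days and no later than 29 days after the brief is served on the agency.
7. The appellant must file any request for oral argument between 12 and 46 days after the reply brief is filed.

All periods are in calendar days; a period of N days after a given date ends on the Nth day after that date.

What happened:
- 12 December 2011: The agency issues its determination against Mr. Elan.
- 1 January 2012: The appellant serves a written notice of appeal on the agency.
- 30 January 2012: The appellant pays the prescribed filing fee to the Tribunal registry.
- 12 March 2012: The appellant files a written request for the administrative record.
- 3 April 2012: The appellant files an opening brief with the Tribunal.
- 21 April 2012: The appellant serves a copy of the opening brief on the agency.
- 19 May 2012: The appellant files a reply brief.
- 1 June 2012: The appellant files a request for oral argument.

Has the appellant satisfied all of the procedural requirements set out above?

Yes

Step 1: 22 days after 12 December 2011 (when the determination is issued) is 3 January 2012; done 1 January 2012 — timely.
Step 2: the window is 25–60 days after 1 January 2012 (when the notice of appeal is served), so 26 January 2012 through 1 March 2012; done 30 January 2012 — within the window.
Step 3: the window is 24–44 days after 30 January 2012 (when the filing fee is paid), so 23 February 2012 through 14 March 2012; done 12 March 2012 — within the window.
Step 4: the earliest permitted date is 20 days after 12 March 2012 (when the record is requested), i.e. 1 April 2012; done 3 April 2012, after the minimum wait.
Step 5: the window is 14–114 days after 1 January 2012 (when the notice of appeal is served), so 15 January 2012 through 24 April 2012; 21 April 2012 falls inside that range.
Step 6: the window is 7–29 days after 21 April 2012 (when the brief is served on the agency), so 28 April 2012 through 20 May 2012; done 19 May 2012 — within the window.
Step 7: the window is 12–46 days after 19 May 2012 (when the reply brief is filed), so 31 May 2012 through 4 July 2012; done 1 June 2012, which is between those dates.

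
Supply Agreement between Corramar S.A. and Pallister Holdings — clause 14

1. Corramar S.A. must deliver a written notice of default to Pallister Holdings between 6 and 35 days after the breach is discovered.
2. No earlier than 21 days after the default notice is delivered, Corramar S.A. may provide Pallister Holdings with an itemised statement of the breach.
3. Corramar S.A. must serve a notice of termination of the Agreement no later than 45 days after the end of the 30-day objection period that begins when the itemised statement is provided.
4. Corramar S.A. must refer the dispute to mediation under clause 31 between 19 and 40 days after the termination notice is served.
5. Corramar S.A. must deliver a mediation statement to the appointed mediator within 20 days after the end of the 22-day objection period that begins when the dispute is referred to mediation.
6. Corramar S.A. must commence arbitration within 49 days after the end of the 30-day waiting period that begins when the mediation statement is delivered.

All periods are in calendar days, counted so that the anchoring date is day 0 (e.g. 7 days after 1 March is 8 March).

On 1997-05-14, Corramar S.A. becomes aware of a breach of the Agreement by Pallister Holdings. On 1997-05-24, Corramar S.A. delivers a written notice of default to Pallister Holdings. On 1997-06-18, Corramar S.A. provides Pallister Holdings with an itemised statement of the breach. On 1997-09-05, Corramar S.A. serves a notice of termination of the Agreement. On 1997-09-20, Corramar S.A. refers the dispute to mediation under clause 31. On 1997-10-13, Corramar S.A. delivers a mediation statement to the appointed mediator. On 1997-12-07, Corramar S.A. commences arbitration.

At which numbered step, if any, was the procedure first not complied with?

Step 3

Step 1 — 6 and 35 days from 1997-05-14 (when the breach is discovered) are 1997-05-20 and 1997-06-18 respectively; done 1997-05-24, which is between those dates.
Step 2 — must wait 21 days from 1997-05-24 (when the default notice is delivered), so not before 1997-06-14; done 1997-06-18, after the minimum wait.
Step 3 — counting 45 days from 1997-07-18 (end of the 30-day objection period, which began when the itemised statement is provided on 1997-06-18) gives a deadline of 1997-09-01; not done until 1997-09-05, 4 days after the deadline.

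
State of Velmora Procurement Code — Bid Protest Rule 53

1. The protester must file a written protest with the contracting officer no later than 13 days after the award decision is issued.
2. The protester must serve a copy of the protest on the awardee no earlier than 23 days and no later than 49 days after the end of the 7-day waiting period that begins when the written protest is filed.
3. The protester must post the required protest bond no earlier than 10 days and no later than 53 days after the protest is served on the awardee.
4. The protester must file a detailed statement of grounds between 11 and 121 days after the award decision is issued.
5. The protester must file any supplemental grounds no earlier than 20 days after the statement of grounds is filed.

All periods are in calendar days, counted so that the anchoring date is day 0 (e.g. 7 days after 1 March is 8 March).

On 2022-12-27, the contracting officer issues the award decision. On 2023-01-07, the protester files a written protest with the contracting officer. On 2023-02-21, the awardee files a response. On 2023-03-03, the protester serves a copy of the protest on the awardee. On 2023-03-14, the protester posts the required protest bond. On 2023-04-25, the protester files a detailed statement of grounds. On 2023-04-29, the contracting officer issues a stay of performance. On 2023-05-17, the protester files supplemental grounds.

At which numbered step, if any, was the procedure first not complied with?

Step 1 — counting 13 days from 2022-12-27 (when the award decision is issued) gives a deadline of 2023-01-09; done 2023-01-07 — timely.
Step 2 — 23 and 49 days from 2023-01-14 (end of the 7-day waiting period, which began when the written protest is filed on 2023-01-07) are 2023-02-06 and 2023-03-04 respectively; done 2023-03-03, which is between those dates.
Step 3 — 10 and 53 days from 2023-03-03 (when the protest is served on the awardee) are 2023-03-13 and 2023-04-25 respectively; done 2023-03-14 — within the window.
Step 4 — 11 and 121 days from 2022-12-27 (when the award decision is issued) are 2023-01-07 and 2023-04-27 respectively; done 2023-04-25, which is between those dates.
Step 5 — must wait 20 days from 2023-04-25 (when the statement of grounds is filed), so not before 2023-05-15; 2023-05-17 is on or after that date.

None — every step was satisfied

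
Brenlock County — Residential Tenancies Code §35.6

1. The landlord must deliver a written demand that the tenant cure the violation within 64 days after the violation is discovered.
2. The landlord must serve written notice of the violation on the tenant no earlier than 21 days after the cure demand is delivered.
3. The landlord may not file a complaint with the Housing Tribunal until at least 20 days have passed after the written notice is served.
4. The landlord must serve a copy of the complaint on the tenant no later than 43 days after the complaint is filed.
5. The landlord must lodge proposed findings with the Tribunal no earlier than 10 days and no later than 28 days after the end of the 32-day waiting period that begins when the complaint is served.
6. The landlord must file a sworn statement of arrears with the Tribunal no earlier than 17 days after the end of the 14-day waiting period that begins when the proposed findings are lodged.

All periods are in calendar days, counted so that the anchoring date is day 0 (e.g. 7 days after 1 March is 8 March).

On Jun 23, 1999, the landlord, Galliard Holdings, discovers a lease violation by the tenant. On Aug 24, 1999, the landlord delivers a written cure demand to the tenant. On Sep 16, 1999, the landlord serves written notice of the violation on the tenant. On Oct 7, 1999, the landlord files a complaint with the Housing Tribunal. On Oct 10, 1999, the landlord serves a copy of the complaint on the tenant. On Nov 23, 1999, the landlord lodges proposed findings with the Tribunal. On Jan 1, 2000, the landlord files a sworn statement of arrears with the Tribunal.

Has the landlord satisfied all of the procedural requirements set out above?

Yes

Step 1: 64 days after Jun 23, 1999 (when the violation is discovered) is Aug 26, 1999; done Aug 24, 1999 — timely.
Step 2: the earliest permitted date is 21 days after Aug 24, 1999 (when the cure demand is delivered), i.e. Sep 14, 1999; done Sep 16, 1999, after the minimum wait.
Step 3: the earliest permitted date is 20 days after Sep 16, 1999 (when the written notice is served), i.e. Oct 6, 1999; done Oct 7, 1999 — permitted.
Step 4: 43 days after Oct 7, 1999 (when the complaint is filed) is Nov 19, 1999; completed Oct 10, 1999, before the deadline.
Step 5: the window is 10–28 days after Nov 11, 1999 (end of the 32-day waiting period, which began when the complaint is served on Oct 10, 1999), so Nov 21, 1999 through Dec 9, 1999; Nov 23, 1999 falls inside that range.
Step 6: the earliest permitted date is 17 days after Dec 7, 1999 (end of the 14-day waiting period, which began when the proposed findings are lodged on Nov 23, 1999), i.e. Dec 24, 1999; done Jan 1, 2000 — permitted.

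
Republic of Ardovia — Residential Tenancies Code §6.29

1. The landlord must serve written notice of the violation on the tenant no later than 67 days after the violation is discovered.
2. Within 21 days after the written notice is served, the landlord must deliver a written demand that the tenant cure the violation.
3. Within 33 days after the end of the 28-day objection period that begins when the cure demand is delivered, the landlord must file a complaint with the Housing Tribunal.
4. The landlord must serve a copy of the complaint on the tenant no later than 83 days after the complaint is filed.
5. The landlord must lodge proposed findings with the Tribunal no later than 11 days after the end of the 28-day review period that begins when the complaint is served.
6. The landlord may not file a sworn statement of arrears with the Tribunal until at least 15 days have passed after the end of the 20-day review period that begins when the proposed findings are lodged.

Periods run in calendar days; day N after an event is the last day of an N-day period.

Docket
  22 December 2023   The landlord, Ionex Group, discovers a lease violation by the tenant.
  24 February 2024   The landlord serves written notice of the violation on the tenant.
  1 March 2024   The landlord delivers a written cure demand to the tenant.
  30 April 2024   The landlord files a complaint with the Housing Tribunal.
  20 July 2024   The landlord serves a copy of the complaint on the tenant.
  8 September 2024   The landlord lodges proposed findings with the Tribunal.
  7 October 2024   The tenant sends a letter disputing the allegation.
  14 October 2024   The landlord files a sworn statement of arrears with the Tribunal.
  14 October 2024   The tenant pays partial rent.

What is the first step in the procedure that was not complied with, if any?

(1) due by 22 December 2023 + 67 days = 27 February 2024; 24 February 2024 is within that limit.
(2) due by 24 February 2024 + 21 days = 16 March 2024; done 1 March 2024 — timely.
(3) due by 29 March 2024 + 33 days = 1 May 2024; completed 30 April 2024, before the deadline.
(4) due by 30 April 2024 + 83 days = 22 July 2024; completed 20 July 2024, before the deadline.
(5) due by 17 August 2024 + 11 days = 28 August 2024; done 8 September 2024 — 11 days late.
The analysis stops there.

Step 5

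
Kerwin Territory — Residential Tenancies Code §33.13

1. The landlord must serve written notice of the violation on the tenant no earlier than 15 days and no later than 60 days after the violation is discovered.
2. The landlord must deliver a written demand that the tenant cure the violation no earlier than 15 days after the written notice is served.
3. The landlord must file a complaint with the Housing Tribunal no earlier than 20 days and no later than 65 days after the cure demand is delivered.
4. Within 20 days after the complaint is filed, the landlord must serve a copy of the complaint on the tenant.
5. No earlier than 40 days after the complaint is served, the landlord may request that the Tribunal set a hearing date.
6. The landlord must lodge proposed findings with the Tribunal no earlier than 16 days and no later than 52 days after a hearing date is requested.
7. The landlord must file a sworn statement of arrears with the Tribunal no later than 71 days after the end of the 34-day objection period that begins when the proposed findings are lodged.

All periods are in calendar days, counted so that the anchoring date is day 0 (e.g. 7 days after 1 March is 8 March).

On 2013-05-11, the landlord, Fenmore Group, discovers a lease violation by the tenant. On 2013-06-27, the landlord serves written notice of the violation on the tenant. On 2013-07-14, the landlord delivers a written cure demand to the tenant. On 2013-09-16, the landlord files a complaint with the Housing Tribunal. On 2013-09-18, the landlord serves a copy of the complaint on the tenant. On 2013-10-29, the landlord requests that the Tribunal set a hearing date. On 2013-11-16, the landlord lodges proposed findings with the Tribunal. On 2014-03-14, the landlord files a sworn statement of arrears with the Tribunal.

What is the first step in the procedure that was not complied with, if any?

Step 7

Step 1 — 15 and 60 days from 2013-05-11 (when the violation is discovered) are 2013-05-26 and 2013-07-10 respectively; 2013-06-27 falls inside that range.
Step 2 — must wait 15 days from 2013-06-27 (when the written notice is served), so not before 2013-07-12; done 2013-07-14, after the minimum wait.
Step 3 — 20 and 65 days from 2013-07-14 (when the cure demand is delivered) are 2013-08-03 and 2013-09-17 respectively; done 2013-09-16, which is between those dates.
Step 4 — counting 20 days from 2013-09-16 (when the complaint is filed) gives a deadline of 2013-10-06; 2013-09-18 is within that limit.
Step 5 — must wait 40 days from 2013-09-18 (when the complaint is served), so not before 2013-10-28; 2013-10-29 is on or after that date.
Step 6 — 16 and 52 days from 2013-10-29 (when a hearing date is requested) are 2013-11-14 and 2013-12-20 respectively; 2013-11-16 falls inside that range.
Step 7 — counting 71 days from 2013-12-20 (end of the 34-day objection period, which began when the proposed findings are lodged on 2013-11-16) gives a deadline of 2014-03-01; done 2014-03-14 — 13 days late.
Later steps need not be reached.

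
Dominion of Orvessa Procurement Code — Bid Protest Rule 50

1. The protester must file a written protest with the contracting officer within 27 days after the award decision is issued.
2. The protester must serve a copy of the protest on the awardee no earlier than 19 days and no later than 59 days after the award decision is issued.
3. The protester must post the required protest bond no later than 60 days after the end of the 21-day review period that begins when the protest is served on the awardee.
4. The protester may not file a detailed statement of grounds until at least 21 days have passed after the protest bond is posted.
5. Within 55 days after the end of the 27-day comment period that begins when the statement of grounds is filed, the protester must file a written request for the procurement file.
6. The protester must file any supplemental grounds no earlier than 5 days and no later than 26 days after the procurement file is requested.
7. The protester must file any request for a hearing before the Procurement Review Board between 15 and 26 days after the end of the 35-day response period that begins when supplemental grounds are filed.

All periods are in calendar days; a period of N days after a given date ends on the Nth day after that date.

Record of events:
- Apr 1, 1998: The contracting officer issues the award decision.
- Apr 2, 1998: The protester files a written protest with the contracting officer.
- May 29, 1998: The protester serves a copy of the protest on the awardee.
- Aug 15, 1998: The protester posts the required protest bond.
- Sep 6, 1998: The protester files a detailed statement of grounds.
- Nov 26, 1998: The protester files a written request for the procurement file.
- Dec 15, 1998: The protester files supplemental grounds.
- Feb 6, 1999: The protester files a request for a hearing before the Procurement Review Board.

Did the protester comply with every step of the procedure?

(1) due by Apr 1, 1998 + 27 days = Apr 28, 1998; completed Apr 2, 1998, before the deadline.
(2) the permitted window runs from Apr 1, 1998 + 19 = Apr 20, 1998 to Apr 1, 1998 + 59 = May 30, 1998; May 29, 1998 falls inside that range.
(3) due by Jun 19, 1998 + 60 days = Aug 18, 1998; completed Aug 15, 1998, before the deadline.
(4) permitted from Aug 15, 1998 + 21 days = Sep 5, 1998 onward; Sep 6, 1998 is on or after that date.
(5) due by Oct 3, 1998 + 55 days = Nov 27, 1998; Nov 26, 1998 is within that limit.
(6) the permitted window runs from Nov 26, 1998 + 5 = Dec 1, 1998 to Nov 26, 1998 + 26 = Dec 22, 1998; done Dec 15, 1998 — within the window.
(7) the permitted window runs from Jan 19, 1999 + 15 = Feb 3, 1999 to Jan 19, 1999 + 26 = Feb 14, 1999; Feb 6, 1999 falls inside that range.

Yes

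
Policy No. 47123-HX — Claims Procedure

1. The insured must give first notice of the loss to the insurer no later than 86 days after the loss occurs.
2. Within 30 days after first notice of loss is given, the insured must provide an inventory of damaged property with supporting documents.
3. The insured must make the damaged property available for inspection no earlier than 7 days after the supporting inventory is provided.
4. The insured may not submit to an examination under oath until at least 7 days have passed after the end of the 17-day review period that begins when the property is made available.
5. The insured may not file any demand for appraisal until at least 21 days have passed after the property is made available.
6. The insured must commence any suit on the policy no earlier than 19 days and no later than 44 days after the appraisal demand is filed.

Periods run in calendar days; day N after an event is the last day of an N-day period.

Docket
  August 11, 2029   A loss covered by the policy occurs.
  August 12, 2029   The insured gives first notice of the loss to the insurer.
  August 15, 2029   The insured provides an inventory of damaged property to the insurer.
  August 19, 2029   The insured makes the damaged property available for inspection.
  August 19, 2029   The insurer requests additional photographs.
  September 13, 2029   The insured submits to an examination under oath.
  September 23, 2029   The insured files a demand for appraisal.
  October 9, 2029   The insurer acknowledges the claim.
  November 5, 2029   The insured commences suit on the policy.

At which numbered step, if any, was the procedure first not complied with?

Step 3

(1) due by August 11, 2029 + 86 days = November 5, 2029; August 12, 2029 is within that limit.
(2) due by August 12, 2029 + 30 days = September 11, 2029; done August 15, 2029 — timely.
(3) permitted from August 15, 2029 + 7 days = August 22, 2029 onward; August 19, 2029 is 3 days before the earliest permitted date.
No need to go further; step 3 was not satisfied.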